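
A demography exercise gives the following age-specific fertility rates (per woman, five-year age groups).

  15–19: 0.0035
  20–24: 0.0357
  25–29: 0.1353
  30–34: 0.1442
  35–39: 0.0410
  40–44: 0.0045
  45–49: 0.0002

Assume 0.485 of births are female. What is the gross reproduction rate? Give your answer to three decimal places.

Proportion female at birth = 0.485.
Sum of ASFRs = 0.0035 + 0.0357 + 0.1353 + 0.1442 + 0.0410 + 0.0045 + 0.0002 = 0.3644
TFR = 5 × 0.3644 = 1.822
GRR = 0.485 × 1.822 = 0.88367

0.884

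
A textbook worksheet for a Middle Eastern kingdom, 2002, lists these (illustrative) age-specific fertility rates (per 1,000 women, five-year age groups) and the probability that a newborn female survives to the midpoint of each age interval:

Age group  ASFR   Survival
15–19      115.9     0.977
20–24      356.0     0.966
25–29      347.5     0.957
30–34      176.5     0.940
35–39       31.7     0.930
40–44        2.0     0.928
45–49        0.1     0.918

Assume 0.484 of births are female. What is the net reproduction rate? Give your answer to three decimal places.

2.389

Proportion female at birth = 0.484.
Survival-weighted fertility by age (5·fₓ·Sₓ):
  15–19: 5 × 115.9/1000 × 0.977 = 0.56617
  20–24: 5 × 356.0/1000 × 0.966 = 1.71948
  25–29: 5 × 347.5/1000 × 0.957 = 1.66279
  30–34: 5 × 176.5/1000 × 0.940 = 0.82955
  35–39: 5 × 31.7/1000 × 0.930 = 0.14741
  40–44: 5 × 2.0/1000 × 0.928 = 0.00928
  45–49: 5 × 0.1/1000 × 0.918 = 0.00046
Sum = 4.93514
NRR = 0.484 × 4.93514 = 2.38861
NRR > 1, so each generation more than replaces itself.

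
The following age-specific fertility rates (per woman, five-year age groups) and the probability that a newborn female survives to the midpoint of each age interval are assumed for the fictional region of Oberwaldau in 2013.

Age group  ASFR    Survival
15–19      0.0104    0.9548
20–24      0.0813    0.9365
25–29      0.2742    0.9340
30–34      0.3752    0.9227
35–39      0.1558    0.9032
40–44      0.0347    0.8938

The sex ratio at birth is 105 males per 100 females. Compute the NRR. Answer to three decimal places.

2.098

Proportion female at birth = 100 / (100 + 105) = 0.48780.
Each age group contributes 5 × ASFR × survival:
  15–19: 5 × 0.0104 × 0.9548 = 0.04965
  20–24: 5 × 0.0813 × 0.9365 = 0.38069
  25–29: 5 × 0.2742 × 0.9340 = 1.28051
  30–34: 5 × 0.3752 × 0.9227 = 1.73099
  35–39: 5 × 0.1558 × 0.9032 = 0.70359
  40–44: 5 × 0.0347 × 0.8938 = 0.15507
Sum = 4.30050
NRR = 0.48780 × 4.30050 = 2.09778
An NRR exceeding 1 indicates intrinsic growth under these rates.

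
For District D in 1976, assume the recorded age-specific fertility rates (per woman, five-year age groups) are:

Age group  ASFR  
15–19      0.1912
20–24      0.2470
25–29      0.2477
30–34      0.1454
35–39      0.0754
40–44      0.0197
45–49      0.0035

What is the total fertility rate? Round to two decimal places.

Sum of ASFRs = 0.1912 + 0.2470 + 0.2477 + 0.1454 + 0.0754 + 0.0197 + 0.0035 = 0.9299
TFR = 5 × 0.9299 = 4.6495

4.65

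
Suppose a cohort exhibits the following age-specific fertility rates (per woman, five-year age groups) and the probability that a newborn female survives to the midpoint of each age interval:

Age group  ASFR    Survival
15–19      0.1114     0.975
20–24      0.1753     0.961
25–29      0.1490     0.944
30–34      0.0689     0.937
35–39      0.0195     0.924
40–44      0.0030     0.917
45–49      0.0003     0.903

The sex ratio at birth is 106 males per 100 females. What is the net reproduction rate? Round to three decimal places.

Proportion female at birth = 100 / (100 + 106) = 0.48544.
Per-age-group product (5 × ASFR × survival probability):
  15–19: 5 × 0.1114 × 0.975 = 0.54308
  20–24: 5 × 0.1753 × 0.961 = 0.84232
  25–29: 5 × 0.1490 × 0.944 = 0.70328
  30–34: 5 × 0.0689 × 0.937 = 0.32280
  35–39: 5 × 0.0195 × 0.924 = 0.09009
  40–44: 5 × 0.0030 × 0.917 = 0.01376
  45–49: 5 × 0.0003 × 0.903 = 0.00135
Sum = 2.51668
NRR = 0.48544 × 2.51668 = 1.22170

1.222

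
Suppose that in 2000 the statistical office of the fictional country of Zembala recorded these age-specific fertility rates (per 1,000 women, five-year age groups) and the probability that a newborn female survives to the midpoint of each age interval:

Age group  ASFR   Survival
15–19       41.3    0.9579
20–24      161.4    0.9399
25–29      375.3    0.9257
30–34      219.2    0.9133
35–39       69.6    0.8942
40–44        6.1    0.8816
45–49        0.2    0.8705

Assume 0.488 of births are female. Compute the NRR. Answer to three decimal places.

Proportion female at birth = 0.488.
Each age group contributes 5 × ASFR × survival:
  15–19: 5 × 41.3/1000 × 0.9579 = 0.19781
  20–24: 5 × 161.4/1000 × 0.9399 = 0.75850
  25–29: 5 × 375.3/1000 × 0.9257 = 1.73708
  30–34: 5 × 219.2/1000 × 0.9133 = 1.00098
  35–39: 5 × 69.6/1000 × 0.8942 = 0.31118
  40–44: 5 × 6.1/1000 × 0.8816 = 0.02689
  45–49: 5 × 0.2/1000 × 0.8705 = 0.00087
Sum = 4.03331
NRR = 0.488 × 4.03331 = 1.96826

1.968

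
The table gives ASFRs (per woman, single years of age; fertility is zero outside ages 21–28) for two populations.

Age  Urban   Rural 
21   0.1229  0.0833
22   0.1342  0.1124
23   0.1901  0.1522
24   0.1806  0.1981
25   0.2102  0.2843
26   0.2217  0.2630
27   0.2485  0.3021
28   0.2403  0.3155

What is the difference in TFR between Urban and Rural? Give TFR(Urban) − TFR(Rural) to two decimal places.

-0.16

Urban:
  Sum of ASFRs = 0.1229 + 0.1342 + 0.1901 + 0.1806 + 0.2102 + 0.2217 + 0.2485 + 0.2403 = 1.5485
  TFR = 1.5485
Rural:
  Sum of ASFRs = 0.0833 + 0.1124 + 0.1522 + 0.1981 + 0.2843 + 0.2630 + 0.3021 + 0.3155 = 1.7109
  TFR = 1.7109
Difference = 1.5485 − 1.7109 = -0.1624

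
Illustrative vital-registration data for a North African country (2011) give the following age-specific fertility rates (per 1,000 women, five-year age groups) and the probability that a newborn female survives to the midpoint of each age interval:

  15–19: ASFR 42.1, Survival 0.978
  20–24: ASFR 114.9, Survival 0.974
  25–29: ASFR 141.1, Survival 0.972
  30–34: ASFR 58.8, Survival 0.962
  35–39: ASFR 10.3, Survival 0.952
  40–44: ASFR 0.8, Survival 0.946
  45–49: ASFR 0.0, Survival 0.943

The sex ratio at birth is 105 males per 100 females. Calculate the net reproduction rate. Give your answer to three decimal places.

0.872

Proportion female at birth = 100 / (100 + 105) = 0.48780.
Each age group contributes 5 × ASFR × survival:
  15–19: 5 × 42.1/1000 × 0.978 = 0.20587
  20–24: 5 × 114.9/1000 × 0.974 = 0.55956
  25–29: 5 × 141.1/1000 × 0.972 = 0.68575
  30–34: 5 × 58.8/1000 × 0.962 = 0.28283
  35–39: 5 × 10.3/1000 × 0.952 = 0.04903
  40–44: 5 × 0.8/1000 × 0.946 = 0.00378
  45–49: 5 × 0.0/1000 × 0.943 = 0.00000
Sum = 1.78682
NRR = 0.48780 × 1.78682 = 0.87161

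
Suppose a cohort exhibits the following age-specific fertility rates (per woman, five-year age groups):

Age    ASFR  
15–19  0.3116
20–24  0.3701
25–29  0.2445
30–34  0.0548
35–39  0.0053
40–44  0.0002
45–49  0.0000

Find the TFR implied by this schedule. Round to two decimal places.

Sum of ASFRs = 0.3116 + 0.3701 + 0.2445 + 0.0548 + 0.0053 + 0.0002 + 0.0000 = 0.9865
TFR = 5 × 0.9865 = 4.9325

4.93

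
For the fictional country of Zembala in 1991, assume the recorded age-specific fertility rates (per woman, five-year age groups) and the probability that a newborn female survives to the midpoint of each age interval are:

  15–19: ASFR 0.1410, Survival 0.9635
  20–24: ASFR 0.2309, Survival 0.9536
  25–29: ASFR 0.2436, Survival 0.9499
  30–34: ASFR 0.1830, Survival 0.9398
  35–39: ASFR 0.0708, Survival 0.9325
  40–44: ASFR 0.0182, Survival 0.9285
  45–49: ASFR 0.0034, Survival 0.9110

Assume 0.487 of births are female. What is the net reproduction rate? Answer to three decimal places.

Proportion female at birth = 0.487.
Per-age-group product (5 × ASFR × survival probability):
  15–19: 5 × 0.1410 × 0.9635 = 0.67927
  20–24: 5 × 0.2309 × 0.9536 = 1.10093
  25–29: 5 × 0.2436 × 0.9499 = 1.15698
  30–34: 5 × 0.1830 × 0.9398 = 0.85992
  35–39: 5 × 0.0708 × 0.9325 = 0.33011
  40–44: 5 × 0.0182 × 0.9285 = 0.08449
  45–49: 5 × 0.0034 × 0.9110 = 0.01549
Sum = 4.22719
NRR = 0.487 × 4.22719 = 2.05864
An NRR exceeding 1 indicates intrinsic growth under these rates.

2.059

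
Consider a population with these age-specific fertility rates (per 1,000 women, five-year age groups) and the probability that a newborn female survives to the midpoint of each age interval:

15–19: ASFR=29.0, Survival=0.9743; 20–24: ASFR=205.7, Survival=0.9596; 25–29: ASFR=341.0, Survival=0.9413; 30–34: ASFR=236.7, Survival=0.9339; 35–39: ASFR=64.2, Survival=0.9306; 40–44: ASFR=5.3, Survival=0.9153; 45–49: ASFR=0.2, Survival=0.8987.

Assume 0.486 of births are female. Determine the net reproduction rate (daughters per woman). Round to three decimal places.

Proportion female at birth = 0.486.
Per-age-group product (5 × ASFR × survival probability):
  15–19: 5 × 29.0/1000 × 0.9743 = 0.14127
  20–24: 5 × 205.7/1000 × 0.9596 = 0.98695
  25–29: 5 × 341.0/1000 × 0.9413 = 1.60492
  30–34: 5 × 236.7/1000 × 0.9339 = 1.10527
  35–39: 5 × 64.2/1000 × 0.9306 = 0.29872
  40–44: 5 × 5.3/1000 × 0.9153 = 0.02426
  45–49: 5 × 0.2/1000 × 0.8987 = 0.00090
Sum = 4.16229
NRR = 0.486 × 4.16229 = 2.02287
With NRR above 1 the population is above replacement fertility.

2.023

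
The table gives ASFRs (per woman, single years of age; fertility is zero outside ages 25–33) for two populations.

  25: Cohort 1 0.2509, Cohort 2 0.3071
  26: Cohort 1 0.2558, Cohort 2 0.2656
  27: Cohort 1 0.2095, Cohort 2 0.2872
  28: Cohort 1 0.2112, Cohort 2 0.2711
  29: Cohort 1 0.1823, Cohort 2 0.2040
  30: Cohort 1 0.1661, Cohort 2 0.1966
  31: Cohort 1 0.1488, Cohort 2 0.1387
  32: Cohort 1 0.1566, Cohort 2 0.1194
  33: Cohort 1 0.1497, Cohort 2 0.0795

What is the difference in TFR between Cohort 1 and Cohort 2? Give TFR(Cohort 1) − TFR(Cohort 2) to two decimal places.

-0.14

Cohort 1:
  Sum of ASFRs = 0.2509 + 0.2558 + 0.2095 + 0.2112 + 0.1823 + 0.1661 + 0.1488 + 0.1566 + 0.1497 = 1.7309
  TFR = 1.7309
Cohort 2:
  Sum of ASFRs = 0.3071 + 0.2656 + 0.2872 + 0.2711 + 0.2040 + 0.1966 + 0.1387 + 0.1194 + 0.0795 = 1.8692
  TFR = 1.8692
Difference = 1.7309 − 1.8692 = -0.1383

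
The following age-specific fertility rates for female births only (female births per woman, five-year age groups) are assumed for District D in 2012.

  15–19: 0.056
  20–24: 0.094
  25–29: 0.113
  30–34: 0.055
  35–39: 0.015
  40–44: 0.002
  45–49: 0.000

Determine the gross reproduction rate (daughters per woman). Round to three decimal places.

Sum of female ASFRs = 0.056 + 0.094 + 0.113 + 0.055 + 0.015 + 0.002 + 0.000 = 0.335
GRR = 5 × 0.335 = 1.675

1.675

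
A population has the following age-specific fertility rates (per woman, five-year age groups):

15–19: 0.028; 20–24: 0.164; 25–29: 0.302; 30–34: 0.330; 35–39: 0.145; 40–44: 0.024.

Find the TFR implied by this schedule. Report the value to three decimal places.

4.965

Sum of ASFRs = 0.028 + 0.164 + 0.302 + 0.330 + 0.145 + 0.024 = 0.993
TFR = 5 × 0.993 = 4.965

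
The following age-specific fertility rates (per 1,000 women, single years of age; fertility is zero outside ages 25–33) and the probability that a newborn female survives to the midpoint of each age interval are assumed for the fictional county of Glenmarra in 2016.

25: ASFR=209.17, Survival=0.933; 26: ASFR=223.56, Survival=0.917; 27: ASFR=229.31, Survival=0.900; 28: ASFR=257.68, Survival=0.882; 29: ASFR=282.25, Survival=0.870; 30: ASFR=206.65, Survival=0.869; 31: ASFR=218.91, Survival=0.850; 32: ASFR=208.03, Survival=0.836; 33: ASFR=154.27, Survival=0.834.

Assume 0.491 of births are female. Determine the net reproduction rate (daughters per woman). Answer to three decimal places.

Proportion female at birth = 0.491.
Each age group contributes 1 × ASFR × survival:
  25: 1 × 209.17/1000 × 0.933 = 0.19516
  26: 1 × 223.56/1000 × 0.917 = 0.20500
  27: 1 × 229.31/1000 × 0.900 = 0.20638
  28: 1 × 257.68/1000 × 0.882 = 0.22727
  29: 1 × 282.25/1000 × 0.870 = 0.24556
  30: 1 × 206.65/1000 × 0.869 = 0.17958
  31: 1 × 218.91/1000 × 0.850 = 0.18607
  32: 1 × 208.03/1000 × 0.836 = 0.17391
  33: 1 × 154.27/1000 × 0.834 = 0.12866
Sum = 1.74759
NRR = 0.491 × 1.74759 = 0.85807
An NRR under 1 implies long-run decline under these rates.

0.858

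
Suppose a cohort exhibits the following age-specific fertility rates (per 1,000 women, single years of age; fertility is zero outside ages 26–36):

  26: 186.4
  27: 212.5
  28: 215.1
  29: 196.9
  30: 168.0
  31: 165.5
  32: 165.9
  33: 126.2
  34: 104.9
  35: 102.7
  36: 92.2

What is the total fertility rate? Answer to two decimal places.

1.74

Sum of ASFRs = 186.4 + 212.5 + 215.1 + 196.9 + 168.0 + 165.5 + 165.9 + 126.2 + 104.9 + 102.7 + 92.2 = 1736.3
TFR = 1736.3 / 1000 = 1.7363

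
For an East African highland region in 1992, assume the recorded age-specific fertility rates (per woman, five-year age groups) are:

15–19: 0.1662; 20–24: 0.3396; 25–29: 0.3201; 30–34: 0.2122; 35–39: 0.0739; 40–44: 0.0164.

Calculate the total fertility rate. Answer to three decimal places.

5.642

Sum of ASFRs = 0.1662 + 0.3396 + 0.3201 + 0.2122 + 0.0739 + 0.0164 = 1.1284
TFR = 5 × 1.1284 = 5.642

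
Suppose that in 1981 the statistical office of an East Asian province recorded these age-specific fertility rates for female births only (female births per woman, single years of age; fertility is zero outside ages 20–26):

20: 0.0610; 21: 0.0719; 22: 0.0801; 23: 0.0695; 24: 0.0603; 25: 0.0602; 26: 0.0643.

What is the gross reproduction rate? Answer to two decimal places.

0.47

Sum of female ASFRs = 0.0610 + 0.0719 + 0.0801 + 0.0695 + 0.0603 + 0.0602 + 0.0643 = 0.4673
GRR = 0.4673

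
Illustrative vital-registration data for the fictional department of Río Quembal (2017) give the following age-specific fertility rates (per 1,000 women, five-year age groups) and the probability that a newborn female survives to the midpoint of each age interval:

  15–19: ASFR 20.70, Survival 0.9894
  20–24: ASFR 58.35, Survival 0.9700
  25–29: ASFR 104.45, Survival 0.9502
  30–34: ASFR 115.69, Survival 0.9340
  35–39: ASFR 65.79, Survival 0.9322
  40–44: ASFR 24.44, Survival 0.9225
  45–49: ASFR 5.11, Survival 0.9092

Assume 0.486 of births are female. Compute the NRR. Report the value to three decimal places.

0.906

Proportion female at birth = 0.486.
Per-age-group product (5 × ASFR × survival probability):
  15–19: 5 × 20.70/1000 × 0.9894 = 0.10240
  20–24: 5 × 58.35/1000 × 0.9700 = 0.28300
  25–29: 5 × 104.45/1000 × 0.9502 = 0.49624
  30–34: 5 × 115.69/1000 × 0.9340 = 0.54027
  35–39: 5 × 65.79/1000 × 0.9322 = 0.30665
  40–44: 5 × 24.44/1000 × 0.9225 = 0.11273
  45–49: 5 × 5.11/1000 × 0.9092 = 0.02323
Sum = 1.86452
NRR = 0.486 × 1.86452 = 0.90616
With NRR below 1 the population is below replacement fertility.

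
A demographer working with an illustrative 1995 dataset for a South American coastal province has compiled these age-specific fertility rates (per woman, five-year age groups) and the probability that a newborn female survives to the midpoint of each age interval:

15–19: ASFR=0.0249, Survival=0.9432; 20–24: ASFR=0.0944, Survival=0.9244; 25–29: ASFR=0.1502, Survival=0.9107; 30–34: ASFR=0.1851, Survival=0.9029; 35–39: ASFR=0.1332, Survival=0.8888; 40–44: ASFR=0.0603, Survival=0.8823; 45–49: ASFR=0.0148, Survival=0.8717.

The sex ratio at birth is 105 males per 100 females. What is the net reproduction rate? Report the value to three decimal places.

Proportion female at birth = 100 / (100 + 105) = 0.48780.
Each age group contributes 5 × ASFR × survival:
  15–19: 5 × 0.0249 × 0.9432 = 0.11743
  20–24: 5 × 0.0944 × 0.9244 = 0.43632
  25–29: 5 × 0.1502 × 0.9107 = 0.68394
  30–34: 5 × 0.1851 × 0.9029 = 0.83563
  35–39: 5 × 0.1332 × 0.8888 = 0.59194
  40–44: 5 × 0.0603 × 0.8823 = 0.26601
  45–49: 5 × 0.0148 × 0.8717 = 0.06451
Sum = 2.99578
NRR = 0.48780 × 2.99578 = 1.46134

1.461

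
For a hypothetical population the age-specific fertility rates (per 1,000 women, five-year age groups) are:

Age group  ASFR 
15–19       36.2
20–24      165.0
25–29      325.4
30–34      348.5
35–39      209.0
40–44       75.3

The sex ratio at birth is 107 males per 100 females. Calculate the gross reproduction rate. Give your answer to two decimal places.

2.80

Proportion female at birth = 100 / (100 + 107) = 0.48309.
Sum of ASFRs = 36.2 + 165.0 + 325.4 + 348.5 + 209.0 + 75.3 = 1159.4
TFR = 5 × 1159.4 / 1000 = 5.797
GRR = 0.48309 × 5.797 = 2.80047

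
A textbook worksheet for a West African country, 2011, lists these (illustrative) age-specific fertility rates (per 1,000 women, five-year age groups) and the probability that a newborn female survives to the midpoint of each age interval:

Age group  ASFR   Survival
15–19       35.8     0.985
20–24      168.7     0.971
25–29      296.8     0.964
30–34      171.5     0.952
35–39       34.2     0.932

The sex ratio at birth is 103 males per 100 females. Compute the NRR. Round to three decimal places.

Proportion female at birth = 100 / (100 + 103) = 0.49261.
Survival-weighted fertility by age (5·fₓ·Sₓ):
  15–19: 5 × 35.8/1000 × 0.985 = 0.17632
  20–24: 5 × 168.7/1000 × 0.971 = 0.81904
  25–29: 5 × 296.8/1000 × 0.964 = 1.43058
  30–34: 5 × 171.5/1000 × 0.952 = 0.81634
  35–39: 5 × 34.2/1000 × 0.932 = 0.15937
Sum = 3.40165
NRR = 0.49261 × 3.40165 = 1.67569

1.676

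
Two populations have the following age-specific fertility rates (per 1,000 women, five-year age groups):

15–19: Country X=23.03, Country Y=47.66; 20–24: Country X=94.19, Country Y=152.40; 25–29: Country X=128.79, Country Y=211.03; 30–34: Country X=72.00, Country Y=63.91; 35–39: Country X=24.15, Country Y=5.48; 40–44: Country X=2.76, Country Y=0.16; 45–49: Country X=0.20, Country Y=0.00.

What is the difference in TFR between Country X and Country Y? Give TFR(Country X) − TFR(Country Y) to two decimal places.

Country X:
  Sum of ASFRs = 23.03 + 94.19 + 128.79 + 72.00 + 24.15 + 2.76 + 0.20 = 345.12
  TFR = 5 × 345.12 / 1000 = 1.7256
Country Y:
  Sum of ASFRs = 47.66 + 152.40 + 211.03 + 63.91 + 5.48 + 0.16 + 0.00 = 480.64
  TFR = 5 × 480.64 / 1000 = 2.4032
Difference = 1.7256 − 2.4032 = -0.6776

-0.68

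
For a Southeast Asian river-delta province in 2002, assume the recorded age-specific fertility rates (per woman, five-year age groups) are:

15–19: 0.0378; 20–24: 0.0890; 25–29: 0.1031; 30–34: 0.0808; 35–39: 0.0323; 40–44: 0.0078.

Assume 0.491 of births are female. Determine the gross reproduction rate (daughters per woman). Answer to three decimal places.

0.861

Proportion female at birth = 0.491.
Sum of ASFRs = 0.0378 + 0.0890 + 0.1031 + 0.0808 + 0.0323 + 0.0078 = 0.3508
TFR = 5 × 0.3508 = 1.754
GRR = 0.491 × 1.754 = 0.86121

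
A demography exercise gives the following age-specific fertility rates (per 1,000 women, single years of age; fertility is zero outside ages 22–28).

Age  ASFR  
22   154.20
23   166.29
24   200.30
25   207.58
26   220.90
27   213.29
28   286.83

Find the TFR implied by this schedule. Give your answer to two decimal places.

1.45

Sum of ASFRs = 154.20 + 166.29 + 200.30 + 207.58 + 220.90 + 213.29 + 286.83 = 1449.39
TFR = 1449.39 / 1000 = 1.44939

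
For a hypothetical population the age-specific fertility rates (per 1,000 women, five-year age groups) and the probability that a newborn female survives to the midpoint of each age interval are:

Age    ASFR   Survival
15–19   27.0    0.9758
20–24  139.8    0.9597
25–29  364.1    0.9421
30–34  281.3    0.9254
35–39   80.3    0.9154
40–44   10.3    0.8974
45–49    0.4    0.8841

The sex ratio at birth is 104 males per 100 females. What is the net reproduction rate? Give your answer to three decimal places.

Proportion female at birth = 100 / (100 + 104) = 0.49020.
Survival-weighted fertility by age (5·fₓ·Sₓ):
  15–19: 5 × 27.0/1000 × 0.9758 = 0.13173
  20–24: 5 × 139.8/1000 × 0.9597 = 0.67083
  25–29: 5 × 364.1/1000 × 0.9421 = 1.71509
  30–34: 5 × 281.3/1000 × 0.9254 = 1.30158
  35–39: 5 × 80.3/1000 × 0.9154 = 0.36753
  40–44: 5 × 10.3/1000 × 0.8974 = 0.04622
  45–49: 5 × 0.4/1000 × 0.8841 = 0.00177
Sum = 4.23475
NRR = 0.49020 × 4.23475 = 2.07587

2.076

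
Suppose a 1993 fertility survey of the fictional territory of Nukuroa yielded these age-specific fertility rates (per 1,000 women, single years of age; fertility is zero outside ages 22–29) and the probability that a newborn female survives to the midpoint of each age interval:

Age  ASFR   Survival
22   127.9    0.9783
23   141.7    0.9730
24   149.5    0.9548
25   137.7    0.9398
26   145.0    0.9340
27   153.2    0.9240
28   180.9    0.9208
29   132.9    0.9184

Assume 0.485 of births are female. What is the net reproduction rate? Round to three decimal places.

Proportion female at birth = 0.485.
Survival-weighted fertility by age (1·fₓ·Sₓ):
  22: 1 × 127.9/1000 × 0.9783 = 0.12512
  23: 1 × 141.7/1000 × 0.9730 = 0.13787
  24: 1 × 149.5/1000 × 0.9548 = 0.14274
  25: 1 × 137.7/1000 × 0.9398 = 0.12941
  26: 1 × 145.0/1000 × 0.9340 = 0.13543
  27: 1 × 153.2/1000 × 0.9240 = 0.14156
  28: 1 × 180.9/1000 × 0.9208 = 0.16657
  29: 1 × 132.9/1000 × 0.9184 = 0.12206
Sum = 1.10076
NRR = 0.485 × 1.10076 = 0.53387

0.534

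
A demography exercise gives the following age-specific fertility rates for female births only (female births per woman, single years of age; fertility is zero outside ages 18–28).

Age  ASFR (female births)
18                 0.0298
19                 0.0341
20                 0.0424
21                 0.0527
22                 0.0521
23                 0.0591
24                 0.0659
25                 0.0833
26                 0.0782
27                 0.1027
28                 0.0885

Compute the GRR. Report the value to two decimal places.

Sum of female ASFRs = 0.0298 + 0.0341 + 0.0424 + 0.0527 + 0.0521 + 0.0591 + 0.0659 + 0.0833 + 0.0782 + 0.1027 + 0.0885 = 0.6888
GRR = 0.6888

0.69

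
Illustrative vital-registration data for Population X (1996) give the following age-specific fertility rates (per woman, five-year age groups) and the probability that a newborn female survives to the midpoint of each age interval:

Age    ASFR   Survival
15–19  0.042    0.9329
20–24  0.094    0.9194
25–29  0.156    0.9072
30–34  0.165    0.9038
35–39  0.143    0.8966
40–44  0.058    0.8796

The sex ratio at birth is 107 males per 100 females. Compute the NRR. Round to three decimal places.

1.438

Proportion female at birth = 100 / (100 + 107) = 0.48309.
Weighting each age-specific rate by interval width and survival:
  15–19: 5 × 0.042 × 0.9329 = 0.19591
  20–24: 5 × 0.094 × 0.9194 = 0.43212
  25–29: 5 × 0.156 × 0.9072 = 0.70762
  30–34: 5 × 0.165 × 0.9038 = 0.74564
  35–39: 5 × 0.143 × 0.8966 = 0.64107
  40–44: 5 × 0.058 × 0.8796 = 0.25508
Sum = 2.97744
NRR = 0.48309 × 2.97744 = 1.43837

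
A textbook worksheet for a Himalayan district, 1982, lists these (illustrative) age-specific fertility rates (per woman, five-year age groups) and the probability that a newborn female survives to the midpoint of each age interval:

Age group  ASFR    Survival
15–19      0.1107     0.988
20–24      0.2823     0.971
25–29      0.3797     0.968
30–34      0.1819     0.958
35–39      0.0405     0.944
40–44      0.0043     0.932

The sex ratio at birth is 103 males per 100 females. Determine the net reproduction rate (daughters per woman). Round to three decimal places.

2.383

Proportion female at birth = 100 / (100 + 103) = 0.49261.
Each age group contributes 5 × ASFR × survival:
  15–19: 5 × 0.1107 × 0.988 = 0.54686
  20–24: 5 × 0.2823 × 0.971 = 1.37057
  25–29: 5 × 0.3797 × 0.968 = 1.83775
  30–34: 5 × 0.1819 × 0.958 = 0.87130
  35–39: 5 × 0.0405 × 0.944 = 0.19116
  40–44: 5 × 0.0043 × 0.932 = 0.02004
Sum = 4.83768
NRR = 0.49261 × 4.83768 = 2.38309
An NRR exceeding 1 indicates intrinsic growth under these rates.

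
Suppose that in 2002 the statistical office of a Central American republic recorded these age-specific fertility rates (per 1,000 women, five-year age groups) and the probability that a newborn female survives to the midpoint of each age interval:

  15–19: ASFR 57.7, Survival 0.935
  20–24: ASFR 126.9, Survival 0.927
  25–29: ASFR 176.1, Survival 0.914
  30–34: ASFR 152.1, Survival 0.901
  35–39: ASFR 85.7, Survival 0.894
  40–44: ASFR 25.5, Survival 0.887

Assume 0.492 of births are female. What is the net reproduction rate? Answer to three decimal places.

Proportion female at birth = 0.492.
Per-age-group product (5 × ASFR × survival probability):
  15–19: 5 × 57.7/1000 × 0.935 = 0.26975
  20–24: 5 × 126.9/1000 × 0.927 = 0.58818
  25–29: 5 × 176.1/1000 × 0.914 = 0.80478
  30–34: 5 × 152.1/1000 × 0.901 = 0.68521
  35–39: 5 × 85.7/1000 × 0.894 = 0.38308
  40–44: 5 × 25.5/1000 × 0.887 = 0.11309
Sum = 2.84409
NRR = 0.492 × 2.84409 = 1.39929

1.399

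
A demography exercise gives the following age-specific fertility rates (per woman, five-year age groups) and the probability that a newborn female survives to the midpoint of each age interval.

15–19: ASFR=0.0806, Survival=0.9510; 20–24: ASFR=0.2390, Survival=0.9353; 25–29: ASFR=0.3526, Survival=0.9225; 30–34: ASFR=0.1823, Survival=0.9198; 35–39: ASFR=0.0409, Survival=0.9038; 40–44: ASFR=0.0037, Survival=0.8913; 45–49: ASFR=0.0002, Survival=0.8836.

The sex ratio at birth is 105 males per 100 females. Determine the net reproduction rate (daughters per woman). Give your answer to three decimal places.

2.033

Proportion female at birth = 100 / (100 + 105) = 0.48780.
Per-age-group product (5 × ASFR × survival probability):
  15–19: 5 × 0.0806 × 0.9510 = 0.38325
  20–24: 5 × 0.2390 × 0.9353 = 1.11768
  25–29: 5 × 0.3526 × 0.9225 = 1.62637
  30–34: 5 × 0.1823 × 0.9198 = 0.83840
  35–39: 5 × 0.0409 × 0.9038 = 0.18483
  40–44: 5 × 0.0037 × 0.8913 = 0.01649
  45–49: 5 × 0.0002 × 0.8836 = 0.00088
Sum = 4.16790
NRR = 0.48780 × 4.16790 = 2.03310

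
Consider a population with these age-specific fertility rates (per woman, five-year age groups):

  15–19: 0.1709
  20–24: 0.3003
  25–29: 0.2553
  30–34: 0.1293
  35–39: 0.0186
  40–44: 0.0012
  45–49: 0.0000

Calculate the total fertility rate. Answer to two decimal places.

Sum of ASFRs = 0.1709 + 0.3003 + 0.2553 + 0.1293 + 0.0186 + 0.0012 + 0.0000 = 0.8756
TFR = 5 × 0.8756 = 4.378

4.38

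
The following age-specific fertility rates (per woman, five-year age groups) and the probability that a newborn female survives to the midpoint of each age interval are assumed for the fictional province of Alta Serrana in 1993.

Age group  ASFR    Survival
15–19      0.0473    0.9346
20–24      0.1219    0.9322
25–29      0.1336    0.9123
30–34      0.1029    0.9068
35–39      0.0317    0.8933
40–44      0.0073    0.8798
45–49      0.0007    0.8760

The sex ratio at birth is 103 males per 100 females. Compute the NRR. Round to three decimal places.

Proportion female at birth = 100 / (100 + 103) = 0.49261.
Weighting each age-specific rate by interval width and survival:
  15–19: 5 × 0.0473 × 0.9346 = 0.22103
  20–24: 5 × 0.1219 × 0.9322 = 0.56818
  25–29: 5 × 0.1336 × 0.9123 = 0.60942
  30–34: 5 × 0.1029 × 0.9068 = 0.46655
  35–39: 5 × 0.0317 × 0.8933 = 0.14159
  40–44: 5 × 0.0073 × 0.8798 = 0.03211
  45–49: 5 × 0.0007 × 0.8760 = 0.00307
Sum = 2.04195
NRR = 0.49261 × 2.04195 = 1.00588

1.006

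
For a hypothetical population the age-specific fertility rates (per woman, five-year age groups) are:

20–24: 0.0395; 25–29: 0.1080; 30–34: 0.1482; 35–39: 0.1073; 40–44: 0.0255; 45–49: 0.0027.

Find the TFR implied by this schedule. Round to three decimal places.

Sum of ASFRs = 0.0395 + 0.1080 + 0.1482 + 0.1073 + 0.0255 + 0.0027 = 0.4312
TFR = 5 × 0.4312 = 2.156

2.156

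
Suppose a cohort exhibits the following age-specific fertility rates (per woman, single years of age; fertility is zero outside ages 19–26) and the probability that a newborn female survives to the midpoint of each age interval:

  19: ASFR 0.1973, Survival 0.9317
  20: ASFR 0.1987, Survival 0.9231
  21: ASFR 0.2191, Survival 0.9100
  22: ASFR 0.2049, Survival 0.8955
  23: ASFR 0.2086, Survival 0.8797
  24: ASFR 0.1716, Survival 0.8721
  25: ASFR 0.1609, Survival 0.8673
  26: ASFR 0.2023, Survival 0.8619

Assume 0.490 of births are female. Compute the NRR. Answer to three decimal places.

Proportion female at birth = 0.490.
Each age group contributes 1 × ASFR × survival:
  19: 1 × 0.1973 × 0.9317 = 0.18382
  20: 1 × 0.1987 × 0.9231 = 0.18342
  21: 1 × 0.2191 × 0.9100 = 0.19938
  22: 1 × 0.2049 × 0.8955 = 0.18349
  23: 1 × 0.2086 × 0.8797 = 0.18351
  24: 1 × 0.1716 × 0.8721 = 0.14965
  25: 1 × 0.1609 × 0.8673 = 0.13955
  26: 1 × 0.2023 × 0.8619 = 0.17436
Sum = 1.39718
NRR = 0.490 × 1.39718 = 0.68462

0.685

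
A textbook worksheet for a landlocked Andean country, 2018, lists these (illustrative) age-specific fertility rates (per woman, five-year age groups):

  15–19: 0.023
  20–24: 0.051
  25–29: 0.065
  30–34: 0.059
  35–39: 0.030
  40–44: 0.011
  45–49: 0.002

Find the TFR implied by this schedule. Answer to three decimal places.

Sum of ASFRs = 0.023 + 0.051 + 0.065 + 0.059 + 0.030 + 0.011 + 0.002 = 0.241
TFR = 5 × 0.241 = 1.205

1.205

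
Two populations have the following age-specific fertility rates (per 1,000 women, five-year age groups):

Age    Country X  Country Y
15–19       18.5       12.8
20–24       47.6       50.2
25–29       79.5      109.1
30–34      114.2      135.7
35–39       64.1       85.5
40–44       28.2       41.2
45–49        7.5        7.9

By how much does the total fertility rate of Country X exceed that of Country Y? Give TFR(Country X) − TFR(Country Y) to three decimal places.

-0.414

Country X:
  Sum of ASFRs = 18.5 + 47.6 + 79.5 + 114.2 + 64.1 + 28.2 + 7.5 = 359.6
  TFR = 5 × 359.6 / 1000 = 1.798
Country Y:
  Sum of ASFRs = 12.8 + 50.2 + 109.1 + 135.7 + 85.5 + 41.2 + 7.9 = 442.4
  TFR = 5 × 442.4 / 1000 = 2.212
Difference = 1.798 − 2.212 = -0.414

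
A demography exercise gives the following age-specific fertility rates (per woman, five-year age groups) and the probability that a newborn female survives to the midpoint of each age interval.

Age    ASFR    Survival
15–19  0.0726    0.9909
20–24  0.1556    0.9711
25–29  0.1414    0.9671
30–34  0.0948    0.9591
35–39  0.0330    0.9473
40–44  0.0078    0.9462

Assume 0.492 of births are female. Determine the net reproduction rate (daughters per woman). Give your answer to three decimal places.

Proportion female at birth = 0.492.
Survival-weighted fertility by age (5·fₓ·Sₓ):
  15–19: 5 × 0.0726 × 0.9909 = 0.35970
  20–24: 5 × 0.1556 × 0.9711 = 0.75552
  25–29: 5 × 0.1414 × 0.9671 = 0.68374
  30–34: 5 × 0.0948 × 0.9591 = 0.45461
  35–39: 5 × 0.0330 × 0.9473 = 0.15630
  40–44: 5 × 0.0078 × 0.9462 = 0.03690
Sum = 2.44677
NRR = 0.492 × 2.44677 = 1.20381
NRR > 1, so each generation more than replaces itself.

1.204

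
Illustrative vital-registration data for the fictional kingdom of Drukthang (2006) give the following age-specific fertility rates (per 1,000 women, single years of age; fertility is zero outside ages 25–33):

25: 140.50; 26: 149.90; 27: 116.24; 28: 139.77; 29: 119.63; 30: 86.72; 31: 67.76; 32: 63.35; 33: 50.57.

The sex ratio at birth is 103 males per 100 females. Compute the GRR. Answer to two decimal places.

0.46

Proportion female at birth = 100 / (100 + 103) = 0.49261.
Sum of ASFRs = 140.50 + 149.90 + 116.24 + 139.77 + 119.63 + 86.72 + 67.76 + 63.35 + 50.57 = 934.44
TFR = 934.44 / 1000 = 0.93444
GRR = 0.49261 × 0.93444 = 0.46031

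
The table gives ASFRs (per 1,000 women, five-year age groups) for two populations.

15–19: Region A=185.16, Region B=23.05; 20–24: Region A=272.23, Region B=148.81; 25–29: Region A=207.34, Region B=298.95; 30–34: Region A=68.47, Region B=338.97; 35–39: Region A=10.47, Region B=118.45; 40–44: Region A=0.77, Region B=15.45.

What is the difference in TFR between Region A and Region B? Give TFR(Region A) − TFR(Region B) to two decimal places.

-1.00

Region A:
  Sum of ASFRs = 185.16 + 272.23 + 207.34 + 68.47 + 10.47 + 0.77 = 744.44
  TFR = 5 × 744.44 / 1000 = 3.7222
Region B:
  Sum of ASFRs = 23.05 + 148.81 + 298.95 + 338.97 + 118.45 + 15.45 = 943.68
  TFR = 5 × 943.68 / 1000 = 4.7184
Difference = 3.7222 − 4.7184 = -0.9962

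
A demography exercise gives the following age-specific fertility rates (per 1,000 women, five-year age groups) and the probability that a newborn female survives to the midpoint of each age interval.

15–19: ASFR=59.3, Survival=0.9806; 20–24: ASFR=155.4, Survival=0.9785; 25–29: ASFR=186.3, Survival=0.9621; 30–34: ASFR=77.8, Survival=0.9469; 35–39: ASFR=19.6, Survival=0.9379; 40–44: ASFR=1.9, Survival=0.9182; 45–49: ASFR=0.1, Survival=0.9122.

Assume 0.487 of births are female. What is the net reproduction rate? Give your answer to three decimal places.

Proportion female at birth = 0.487.
Weighting each age-specific rate by interval width and survival:
  15–19: 5 × 59.3/1000 × 0.9806 = 0.29075
  20–24: 5 × 155.4/1000 × 0.9785 = 0.76029
  25–29: 5 × 186.3/1000 × 0.9621 = 0.89620
  30–34: 5 × 77.8/1000 × 0.9469 = 0.36834
  35–39: 5 × 19.6/1000 × 0.9379 = 0.09191
  40–44: 5 × 1.9/1000 × 0.9182 = 0.00872
  45–49: 5 × 0.1/1000 × 0.9122 = 0.00046
Sum = 2.41667
NRR = 0.487 × 2.41667 = 1.17692

1.177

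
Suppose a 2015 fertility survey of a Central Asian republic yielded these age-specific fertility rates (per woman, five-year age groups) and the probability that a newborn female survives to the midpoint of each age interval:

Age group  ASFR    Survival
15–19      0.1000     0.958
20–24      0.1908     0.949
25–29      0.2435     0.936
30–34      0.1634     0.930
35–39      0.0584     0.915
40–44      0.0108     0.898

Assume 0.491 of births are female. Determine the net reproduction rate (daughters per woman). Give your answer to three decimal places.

1.767

Proportion female at birth = 0.491.
Survival-weighted fertility by age (5·fₓ·Sₓ):
  15–19: 5 × 0.1000 × 0.958 = 0.47900
  20–24: 5 × 0.1908 × 0.949 = 0.90535
  25–29: 5 × 0.2435 × 0.936 = 1.13958
  30–34: 5 × 0.1634 × 0.930 = 0.75981
  35–39: 5 × 0.0584 × 0.915 = 0.26718
  40–44: 5 × 0.0108 × 0.898 = 0.04849
Sum = 3.59941
NRR = 0.491 × 3.59941 = 1.76731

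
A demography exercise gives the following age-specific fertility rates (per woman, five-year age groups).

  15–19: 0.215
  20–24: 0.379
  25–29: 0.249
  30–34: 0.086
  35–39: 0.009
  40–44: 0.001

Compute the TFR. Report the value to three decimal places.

4.695

Sum of ASFRs = 0.215 + 0.379 + 0.249 + 0.086 + 0.009 + 0.001 = 0.939
TFR = 5 × 0.939 = 4.695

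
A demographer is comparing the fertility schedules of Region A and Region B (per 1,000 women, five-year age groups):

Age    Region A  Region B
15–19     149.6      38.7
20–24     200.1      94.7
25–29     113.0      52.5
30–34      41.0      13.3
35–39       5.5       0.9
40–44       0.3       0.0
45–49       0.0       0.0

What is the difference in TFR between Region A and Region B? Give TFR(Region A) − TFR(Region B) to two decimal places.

1.55

Region A:
  Sum of ASFRs = 149.6 + 200.1 + 113.0 + 41.0 + 5.5 + 0.3 + 0.0 = 509.5
  TFR = 5 × 509.5 / 1000 = 2.5475
Region B:
  Sum of ASFRs = 38.7 + 94.7 + 52.5 + 13.3 + 0.9 + 0.0 + 0.0 = 200.1
  TFR = 5 × 200.1 / 1000 = 1.0005
Difference = 2.5475 − 1.0005 = 1.547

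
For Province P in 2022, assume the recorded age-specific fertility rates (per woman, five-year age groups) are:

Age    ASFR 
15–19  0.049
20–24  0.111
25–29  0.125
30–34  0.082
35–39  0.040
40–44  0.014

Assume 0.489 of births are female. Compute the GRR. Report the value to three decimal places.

1.029

Proportion female at birth = 0.489.
Sum of ASFRs = 0.049 + 0.111 + 0.125 + 0.082 + 0.040 + 0.014 = 0.421
TFR = 5 × 0.421 = 2.105
GRR = 0.489 × 2.105 = 1.02935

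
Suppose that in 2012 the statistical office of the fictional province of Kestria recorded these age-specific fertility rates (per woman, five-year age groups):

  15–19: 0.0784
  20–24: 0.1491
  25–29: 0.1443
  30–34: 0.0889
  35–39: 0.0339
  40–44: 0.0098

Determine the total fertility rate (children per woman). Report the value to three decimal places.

2.522

Sum of ASFRs = 0.0784 + 0.1491 + 0.1443 + 0.0889 + 0.0339 + 0.0098 = 0.5044
TFR = 5 × 0.5044 = 2.522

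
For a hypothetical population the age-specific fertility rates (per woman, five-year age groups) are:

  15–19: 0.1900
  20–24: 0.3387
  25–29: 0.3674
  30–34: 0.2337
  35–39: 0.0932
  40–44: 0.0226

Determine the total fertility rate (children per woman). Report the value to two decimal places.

Sum of ASFRs = 0.1900 + 0.3387 + 0.3674 + 0.2337 + 0.0932 + 0.0226 = 1.2456
TFR = 5 × 1.2456 = 6.228

6.23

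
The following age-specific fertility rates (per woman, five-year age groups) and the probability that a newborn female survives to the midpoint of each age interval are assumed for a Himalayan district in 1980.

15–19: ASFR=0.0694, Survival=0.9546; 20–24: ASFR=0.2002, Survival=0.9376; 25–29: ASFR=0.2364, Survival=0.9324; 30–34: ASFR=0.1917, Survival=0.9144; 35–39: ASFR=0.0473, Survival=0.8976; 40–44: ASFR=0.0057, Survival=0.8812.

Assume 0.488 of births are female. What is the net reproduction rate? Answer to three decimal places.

1.701

Proportion female at birth = 0.488.
Each age group contributes 5 × ASFR × survival:
  15–19: 5 × 0.0694 × 0.9546 = 0.33125
  20–24: 5 × 0.2002 × 0.9376 = 0.93854
  25–29: 5 × 0.2364 × 0.9324 = 1.10210
  30–34: 5 × 0.1917 × 0.9144 = 0.87645
  35–39: 5 × 0.0473 × 0.8976 = 0.21228
  40–44: 5 × 0.0057 × 0.8812 = 0.02511
Sum = 3.48573
NRR = 0.488 × 3.48573 = 1.70104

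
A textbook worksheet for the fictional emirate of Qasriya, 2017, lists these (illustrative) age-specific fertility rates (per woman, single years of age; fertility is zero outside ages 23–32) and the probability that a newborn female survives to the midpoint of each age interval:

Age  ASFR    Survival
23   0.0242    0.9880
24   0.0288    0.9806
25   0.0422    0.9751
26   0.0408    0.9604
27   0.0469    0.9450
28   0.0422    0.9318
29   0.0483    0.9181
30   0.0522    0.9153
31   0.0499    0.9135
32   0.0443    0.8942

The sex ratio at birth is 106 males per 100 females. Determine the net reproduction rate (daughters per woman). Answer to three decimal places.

Proportion female at birth = 100 / (100 + 106) = 0.48544.
Per-age-group product (1 × ASFR × survival probability):
  23: 1 × 0.0242 × 0.9880 = 0.02391
  24: 1 × 0.0288 × 0.9806 = 0.02824
  25: 1 × 0.0422 × 0.9751 = 0.04115
  26: 1 × 0.0408 × 0.9604 = 0.03918
  27: 1 × 0.0469 × 0.9450 = 0.04432
  28: 1 × 0.0422 × 0.9318 = 0.03932
  29: 1 × 0.0483 × 0.9181 = 0.04434
  30: 1 × 0.0522 × 0.9153 = 0.04778
  31: 1 × 0.0499 × 0.9135 = 0.04558
  32: 1 × 0.0443 × 0.8942 = 0.03961
Sum = 0.39343
NRR = 0.48544 × 0.39343 = 0.19099

0.191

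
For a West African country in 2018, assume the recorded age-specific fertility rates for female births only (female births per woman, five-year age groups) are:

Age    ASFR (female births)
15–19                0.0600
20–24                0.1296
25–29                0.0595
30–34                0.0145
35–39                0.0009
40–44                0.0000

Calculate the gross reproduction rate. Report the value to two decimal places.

1.32

Sum of female ASFRs = 0.0600 + 0.1296 + 0.0595 + 0.0145 + 0.0009 + 0.0000 = 0.2645
GRR = 5 × 0.2645 = 1.3225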